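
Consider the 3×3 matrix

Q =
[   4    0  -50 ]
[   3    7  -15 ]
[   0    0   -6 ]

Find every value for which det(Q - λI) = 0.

Set up det(λI - Q) = 0.
Expanding along the first row, p(λ) = λ^3 - 5λ^2 - 38λ + 168.
Try λ = 4: p(4) = 0, so 4 is a root.
Dividing by (λ - 4) leaves λ^2 - λ - 42.
The quadratic factors as (λ + 6)·(λ - 7).
Eigenvalues: -6, 4, 7.

-6, 4, 7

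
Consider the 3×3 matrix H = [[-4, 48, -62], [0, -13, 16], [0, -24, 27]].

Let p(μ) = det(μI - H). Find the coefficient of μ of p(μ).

p(μ) = μ^3 - 10μ^2 - 23μ + 132.
The coefficient of μ is -23.

-23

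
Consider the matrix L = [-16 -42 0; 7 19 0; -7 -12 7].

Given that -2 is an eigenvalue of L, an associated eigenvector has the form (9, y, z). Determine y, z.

-3, 3

We need (L + 2I)v = 0.
L + 2I = [[-14, -42, 0], [7, 21, 0], [-7, -12, 9]].
Row 1: (-14)·9 + (-42)·y + (0)·z = 0
Row 2: (7)·9 + (21)·y + (0)·z = 0
Row 3: (-7)·9 + (-12)·y + (9)·z = 0
Solving gives y = -3, z = 3.
Check: L·(9, -3, 3) = (-18, 6, -6) = -2·(9, -3, 3).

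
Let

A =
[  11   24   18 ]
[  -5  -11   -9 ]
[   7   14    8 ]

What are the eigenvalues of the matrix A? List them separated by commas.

-1, 1, 8

The characteristic polynomial is p(s) = det(sI - A).
Expanding the 3×3 determinant: p(s) = s^3 - 8s^2 - s + 8.
Rational-root test: s = 8 gives p(8) = 0.
Dividing by (s - 8) leaves s^2 - 1.
The quadratic factors as (s + 1)·(s - 1).
Eigenvalues: -1, 1, 8.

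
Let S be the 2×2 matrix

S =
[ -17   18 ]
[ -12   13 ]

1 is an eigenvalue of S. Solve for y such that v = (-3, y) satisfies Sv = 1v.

-3

We need (S - 1I)v = 0.
S - 1I = [[-18, 18], [-12, 12]].
Row 1: (-18)·-3 + (18)·y = 0
Row 2: (-12)·-3 + (12)·y = 0
Solving gives y = -3.
Check: S·(-3, -3) = (-3, -3) = 1·(-3, -3).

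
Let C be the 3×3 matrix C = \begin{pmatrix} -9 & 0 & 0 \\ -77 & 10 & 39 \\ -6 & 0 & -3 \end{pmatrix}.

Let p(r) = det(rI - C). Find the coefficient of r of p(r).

-93

p(r) = r^3 + 2r^2 - 93r - 270.
The coefficient of r is -93.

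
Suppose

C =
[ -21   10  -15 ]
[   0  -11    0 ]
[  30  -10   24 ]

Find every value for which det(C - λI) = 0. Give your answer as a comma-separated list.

-11, -6, 9

Compute the characteristic polynomial p(λ) = det(λI - C).
Cofactor expansion gives p(λ) = λ^3 + 8λ^2 - 87λ - 594.
Try λ = 9: p(9) = 0, so 9 is a root.
Factor out (λ - 9): p(λ) = (λ - 9)·(λ^2 + 17λ + 66).
The quadratic factors as (λ + 11)·(λ + 6).
Eigenvalues: -11, -6, 9.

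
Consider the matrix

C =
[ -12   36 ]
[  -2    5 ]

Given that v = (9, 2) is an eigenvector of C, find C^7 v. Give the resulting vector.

(-147456, -32768)

First find the eigenvalue: Cv = (-36, -8) = -4·(9, 2), so λ = -4.
Then C^7 v = λ^7·v = (-4)^7·(9, 2) = -16384·(9, 2) = (-147456, -32768).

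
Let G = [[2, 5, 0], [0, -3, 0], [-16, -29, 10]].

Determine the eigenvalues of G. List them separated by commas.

-3, 2, 10

The characteristic polynomial is p(λ) = det(λI - G).
Expanding along the first row, p(λ) = λ^3 - 9λ^2 - 16λ + 60.
Since p(2) = 0, λ = 2 is a root.
Factor out (λ - 2): p(λ) = (λ - 2)·(λ^2 - 7λ - 30).
The quadratic factors as (λ + 3)·(λ - 10).
Eigenvalues: -3, 2, 10.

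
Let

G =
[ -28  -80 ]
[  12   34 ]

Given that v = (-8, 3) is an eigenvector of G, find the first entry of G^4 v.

-128

First find the eigenvalue: Gv = (-16, 6) = 2·(-8, 3), so λ = 2.
Then G^4 v = λ^4·v = 2^4·(-8, 3) = 16·(-8, 3) = (-128, 48).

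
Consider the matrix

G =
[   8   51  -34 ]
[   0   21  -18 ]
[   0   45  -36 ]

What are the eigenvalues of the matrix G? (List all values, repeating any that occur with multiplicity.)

-9, -6, 8

Set up det(rI - G) = 0.
Expanding the 3×3 determinant: p(r) = r^3 + 7r^2 - 66r - 432.
Since p(-6) = 0, r = -6 is a root.
Factor out (r + 6): p(r) = (r + 6)·(r^2 + r - 72).
The quadratic factors as (r + 9)·(r - 8).
Eigenvalues: -9, -6, 8.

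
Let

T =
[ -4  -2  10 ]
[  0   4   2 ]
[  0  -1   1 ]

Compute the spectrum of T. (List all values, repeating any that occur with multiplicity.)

The characteristic polynomial is p(λ) = det(λI - T).
Cofactor expansion gives p(λ) = λ^3 - λ^2 - 14λ + 24.
Since p(-4) = 0, λ = -4 is a root.
Factor out (λ + 4): p(λ) = (λ + 4)·(λ^2 - 5λ + 6).
The quadratic factors as (λ - 2)·(λ - 3).
Eigenvalues: -4, 2, 3.

-4, 2, 3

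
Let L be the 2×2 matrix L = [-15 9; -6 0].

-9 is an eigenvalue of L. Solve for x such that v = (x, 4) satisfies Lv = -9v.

6

We need (L + 9I)v = 0.
L + 9I = [[-6, 9], [-6, 9]].
Row 1: (-6)·x + (9)·4 = 0
Row 2: (-6)·x + (9)·4 = 0
Solving gives x = 6.
Check: L·(6, 4) = (-54, -36) = -9·(6, 4).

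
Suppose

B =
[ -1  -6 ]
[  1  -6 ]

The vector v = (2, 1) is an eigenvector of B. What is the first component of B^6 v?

8192

First find the eigenvalue: Bv = (-8, -4) = -4·(2, 1), so λ = -4.
Then B^6 v = λ^6·v = (-4)^6·(2, 1) = 4096·(2, 1) = (8192, 4096).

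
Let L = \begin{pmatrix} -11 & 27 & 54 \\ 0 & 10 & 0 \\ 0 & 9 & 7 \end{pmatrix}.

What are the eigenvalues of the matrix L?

-11, 7, 10

Compute the characteristic polynomial p(r) = det(rI - L).
Expanding the 3×3 determinant: p(r) = r^3 - 6r^2 - 117r + 770.
Since p(7) = 0, r = 7 is a root.
Factor out (r - 7): p(r) = (r - 7)·(r^2 + r - 110).
The quadratic factors as (r + 11)·(r - 10).
Eigenvalues: -11, 7, 10.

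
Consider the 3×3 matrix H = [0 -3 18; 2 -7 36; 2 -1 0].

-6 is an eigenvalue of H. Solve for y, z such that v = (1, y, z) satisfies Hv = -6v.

We need (H + 6I)v = 0.
H + 6I = [[6, -3, 18], [2, -1, 36], [2, -1, 6]].
Row 1: (6)·1 + (-3)·y + (18)·z = 0
Row 2: (2)·1 + (-1)·y + (36)·z = 0
Row 3: (2)·1 + (-1)·y + (6)·z = 0
Solving gives y = 2, z = 0.
Check: H·(1, 2, 0) = (-6, -12, 0) = -6·(1, 2, 0).

2, 0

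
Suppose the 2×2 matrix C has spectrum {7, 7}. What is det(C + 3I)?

If C has eigenvalues 7, 7, then C + 3I has eigenvalues 10, 10.
det(C + 3I) = (10) · (10) = 100.

100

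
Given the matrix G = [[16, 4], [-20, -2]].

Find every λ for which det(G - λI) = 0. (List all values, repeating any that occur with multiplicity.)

det(G - sI) = (16 - s)(-2 - s) - (4)·(-20) = s^2 - 14s + 48.
This factors as (s - 6)·(s - 8) = 0.
Eigenvalues: 6, 8.

6, 8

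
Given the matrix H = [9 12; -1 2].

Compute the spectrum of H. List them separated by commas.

5, 6

det(H - sI) = (9 - s)(2 - s) - (12)·(-1) = s^2 - 11s + 30.
This factors as (s - 5)·(s - 6) = 0.
Eigenvalues: 5, 6.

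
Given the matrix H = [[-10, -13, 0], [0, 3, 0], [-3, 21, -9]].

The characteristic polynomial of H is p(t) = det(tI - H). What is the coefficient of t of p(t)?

33

p(t) = t^3 + 16t^2 + 33t - 270.
The coefficient of t is 33.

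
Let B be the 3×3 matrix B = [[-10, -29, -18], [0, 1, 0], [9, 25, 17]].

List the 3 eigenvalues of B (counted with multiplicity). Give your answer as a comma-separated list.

Compute the characteristic polynomial p(λ) = det(λI - B).
Expanding along the first row, p(λ) = λ^3 - 8λ^2 - λ + 8.
Try λ = -1: p(-1) = 0, so -1 is a root.
Dividing by (λ + 1) leaves λ^2 - 9λ + 8.
The quadratic factors as (λ - 1)·(λ - 8).
Eigenvalues: -1, 1, 8.

-1, 1, 8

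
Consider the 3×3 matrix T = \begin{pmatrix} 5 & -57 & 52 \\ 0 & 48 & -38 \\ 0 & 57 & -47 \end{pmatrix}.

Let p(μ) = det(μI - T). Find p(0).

450

p(0) = det(0·I − T) = det(−T) = (−1)^3·det(T).
det(T) = -450, so p(0) = 450.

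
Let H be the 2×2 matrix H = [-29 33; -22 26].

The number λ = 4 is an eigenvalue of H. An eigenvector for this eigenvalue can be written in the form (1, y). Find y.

1

We need (H - 4I)v = 0.
H - 4I = [[-33, 33], [-22, 22]].
Row 1: (-33)·1 + (33)·y = 0
Row 2: (-22)·1 + (22)·y = 0
Solving gives y = 1.
Check: H·(1, 1) = (4, 4) = 4·(1, 1).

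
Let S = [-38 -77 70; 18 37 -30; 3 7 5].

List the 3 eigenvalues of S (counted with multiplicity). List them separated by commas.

Set up det(lambda·I - S) = 0.
Expanding the 3×3 determinant: p(lambda) = lambda^3 - 4·lambda^2 - 25·lambda + 100.
Try lambda = 4: p(4) = 0, so 4 is a root.
Factor out (lambda - 4): p(lambda) = (lambda - 4)·(lambda^2 - 25).
The quadratic factors as (lambda + 5)·(lambda - 5).
Eigenvalues: -5, 4, 5.

-5, 4, 5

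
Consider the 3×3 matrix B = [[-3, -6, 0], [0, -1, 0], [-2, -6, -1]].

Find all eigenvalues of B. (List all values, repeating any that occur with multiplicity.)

-3, -1, -1

Set up det(rI - B) = 0.
Expanding the 3×3 determinant: p(r) = r^3 + 5r^2 + 7r + 3.
Try r = -1: p(-1) = 0, so -1 is a root.
Factor out (r + 1): p(r) = (r + 1)·(r^2 + 4r + 3).
The quadratic factors as (r + 3)·(r + 1).
Eigenvalues: -3, -1, -1.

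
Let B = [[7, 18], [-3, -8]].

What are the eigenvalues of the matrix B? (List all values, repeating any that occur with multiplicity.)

-2, 1

det(B - μI) = (7 - μ)(-8 - μ) - (18)·(-3) = μ^2 + μ - 2.
This factors as (μ + 2)·(μ - 1) = 0.
Eigenvalues: -2, 1.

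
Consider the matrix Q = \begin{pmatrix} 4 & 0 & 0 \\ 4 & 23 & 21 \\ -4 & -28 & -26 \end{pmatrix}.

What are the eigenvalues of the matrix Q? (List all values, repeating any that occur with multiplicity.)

Compute the characteristic polynomial p(t) = det(tI - Q).
Cofactor expansion gives p(t) = t^3 - t^2 - 22t + 40.
Try t = 2: p(2) = 0, so 2 is a root.
Factor out (t - 2): p(t) = (t - 2)·(t^2 + t - 20).
The quadratic factors as (t + 5)·(t - 4).
Eigenvalues: -5, 2, 4.

-5, 2, 4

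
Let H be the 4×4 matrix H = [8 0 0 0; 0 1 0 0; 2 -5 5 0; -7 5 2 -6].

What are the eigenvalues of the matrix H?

-6, 1, 5, 8

H is lower triangular, so its eigenvalues are the diagonal entries.
Diagonal: 8, 1, 5, -6.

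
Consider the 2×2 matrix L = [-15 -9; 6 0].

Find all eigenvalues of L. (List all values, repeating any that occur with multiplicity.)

-9, -6

det(L - λI) = (-15 - λ)(0 - λ) - (-9)·(6) = λ^2 + 15λ + 54.
This factors as (λ + 9)·(λ + 6) = 0.
Eigenvalues: -9, -6.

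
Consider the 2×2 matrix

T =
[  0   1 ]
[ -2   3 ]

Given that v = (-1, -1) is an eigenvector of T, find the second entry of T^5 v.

-1

First find the eigenvalue: Tv = (-1, -1) = 1·(-1, -1), so λ = 1.
Then T^5 v = λ^5·v = 1^5·(-1, -1) = 1·(-1, -1) = (-1, -1).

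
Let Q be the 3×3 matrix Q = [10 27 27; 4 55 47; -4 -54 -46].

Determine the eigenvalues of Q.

1, 8, 10

The characteristic polynomial is p(s) = det(sI - Q).
Cofactor expansion gives p(s) = s^3 - 19s^2 + 98s - 80.
Rational-root test: s = 1 gives p(1) = 0.
Dividing by (s - 1) leaves s^2 - 18s + 80.
The quadratic factors as (s - 8)·(s - 10).
Eigenvalues: 1, 8, 10.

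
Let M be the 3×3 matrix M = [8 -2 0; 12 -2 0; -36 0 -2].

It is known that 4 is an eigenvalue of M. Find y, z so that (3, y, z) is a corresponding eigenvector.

We need (M - 4I)v = 0.
M - 4I = [[4, -2, 0], [12, -6, 0], [-36, 0, -6]].
Row 1: (4)·3 + (-2)·y + (0)·z = 0
Row 2: (12)·3 + (-6)·y + (0)·z = 0
Row 3: (-36)·3 + (0)·y + (-6)·z = 0
Solving gives y = 6, z = -18.
Check: M·(3, 6, -18) = (12, 24, -72) = 4·(3, 6, -18).

6, -18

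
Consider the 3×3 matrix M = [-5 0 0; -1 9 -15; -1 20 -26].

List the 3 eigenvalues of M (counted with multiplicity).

-11, -6, -5

The characteristic polynomial is p(λ) = det(λI - M).
Cofactor expansion gives p(λ) = λ^3 + 22λ^2 + 151λ + 330.
Rational-root test: λ = -5 gives p(-5) = 0.
Factor out (λ + 5): p(λ) = (λ + 5)·(λ^2 + 17λ + 66).
The quadratic factors as (λ + 11)·(λ + 6).
Eigenvalues: -11, -6, -5.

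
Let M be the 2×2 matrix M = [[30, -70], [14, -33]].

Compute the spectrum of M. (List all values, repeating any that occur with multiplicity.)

-5, 2

det(M - tI) = (30 - t)(-33 - t) - (-70)·(14) = t^2 + 3t - 10.
This factors as (t + 5)·(t - 2) = 0.
Eigenvalues: -5, 2.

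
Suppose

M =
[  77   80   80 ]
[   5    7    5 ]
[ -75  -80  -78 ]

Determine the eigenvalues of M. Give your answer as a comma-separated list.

-3, 2, 7

The characteristic polynomial is p(lambda) = det(lambda·I - M).
Expanding the 3×3 determinant: p(lambda) = lambda^3 - 6·lambda^2 - 13·lambda + 42.
Try lambda = 7: p(7) = 0, so 7 is a root.
Factor out (lambda - 7): p(lambda) = (lambda - 7)·(lambda^2 + lambda - 6).
The quadratic factors as (lambda + 3)·(lambda - 2).
Eigenvalues: -3, 2, 7.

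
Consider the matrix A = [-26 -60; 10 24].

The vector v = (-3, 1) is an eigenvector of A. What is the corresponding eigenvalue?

-6

Compute Av: A·(-3, 1) = (18, -6).
Since Av = λv, compare component 1: 18 = λ·-3, so λ = -6.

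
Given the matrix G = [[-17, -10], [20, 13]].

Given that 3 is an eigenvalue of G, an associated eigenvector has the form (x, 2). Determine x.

-1

We need (G - 3I)v = 0.
G - 3I = [[-20, -10], [20, 10]].
Row 1: (-20)·x + (-10)·2 = 0
Row 2: (20)·x + (10)·2 = 0
Solving gives x = -1.
Check: G·(-1, 2) = (-3, 6) = 3·(-1, 2).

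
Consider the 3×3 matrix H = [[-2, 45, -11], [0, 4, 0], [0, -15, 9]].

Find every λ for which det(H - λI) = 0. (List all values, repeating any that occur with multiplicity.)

-2, 4, 9

Compute the characteristic polynomial p(μ) = det(μI - H).
Expanding the 3×3 determinant: p(μ) = μ^3 - 11μ^2 + 10μ + 72.
Rational-root test: μ = 9 gives p(9) = 0.
Factor out (μ - 9): p(μ) = (μ - 9)·(μ^2 - 2μ - 8).
The quadratic factors as (μ + 2)·(μ - 4).
Eigenvalues: -2, 4, 9.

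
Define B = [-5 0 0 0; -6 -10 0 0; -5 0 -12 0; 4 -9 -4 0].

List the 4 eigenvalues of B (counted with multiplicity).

-12, -10, -5, 0

B is lower triangular, so its eigenvalues are the diagonal entries.
Diagonal: -5, -10, -12, 0.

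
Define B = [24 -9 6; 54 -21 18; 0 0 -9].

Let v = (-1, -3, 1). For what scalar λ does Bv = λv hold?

-9

Compute Bv: B·(-1, -3, 1) = (9, 27, -9).
Since Bv = λv, compare component 1: 9 = λ·-1, so λ = -9.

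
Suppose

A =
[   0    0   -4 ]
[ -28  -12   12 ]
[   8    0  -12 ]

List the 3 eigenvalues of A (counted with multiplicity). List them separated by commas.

Set up det(sI - A) = 0.
Cofactor expansion gives p(s) = s^3 + 24s^2 + 176s + 384.
Rational-root test: s = -4 gives p(-4) = 0.
Dividing by (s + 4) leaves s^2 + 20s + 96.
The quadratic factors as (s + 12)·(s + 8).
Eigenvalues: -12, -8, -4.

-12, -8, -4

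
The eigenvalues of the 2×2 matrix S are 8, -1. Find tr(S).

trace(S) is the sum of the eigenvalues: (8) + (-1) = 7.

7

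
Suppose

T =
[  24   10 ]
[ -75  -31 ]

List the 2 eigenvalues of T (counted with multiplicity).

det(T - λI) = (24 - λ)(-31 - λ) - (10)·(-75) = λ^2 + 7λ + 6.
This factors as (λ + 6)·(λ + 1) = 0.
Eigenvalues: -6, -1.

-6, -1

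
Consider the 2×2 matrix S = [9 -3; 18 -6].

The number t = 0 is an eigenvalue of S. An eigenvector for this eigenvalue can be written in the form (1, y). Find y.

3

We need (S)v = 0.
S = [[9, -3], [18, -6]].
Row 1: (9)·1 + (-3)·y = 0
Row 2: (18)·1 + (-6)·y = 0
Solving gives y = 3.
Check: S·(1, 3) = (0, 0) = 0·(1, 3).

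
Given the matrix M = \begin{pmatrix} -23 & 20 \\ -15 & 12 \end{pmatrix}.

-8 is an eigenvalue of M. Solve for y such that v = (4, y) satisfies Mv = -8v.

3

We need (M + 8I)v = 0.
M + 8I = [[-15, 20], [-15, 20]].
Row 1: (-15)·4 + (20)·y = 0
Row 2: (-15)·4 + (20)·y = 0
Solving gives y = 3.
Check: M·(4, 3) = (-32, -24) = -8·(4, 3).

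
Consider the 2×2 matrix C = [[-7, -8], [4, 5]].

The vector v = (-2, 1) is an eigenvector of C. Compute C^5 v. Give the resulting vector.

(486, -243)

First find the eigenvalue: Cv = (6, -3) = -3·(-2, 1), so λ = -3.
Then C^5 v = λ^5·v = (-3)^5·(-2, 1) = -243·(-2, 1) = (486, -243).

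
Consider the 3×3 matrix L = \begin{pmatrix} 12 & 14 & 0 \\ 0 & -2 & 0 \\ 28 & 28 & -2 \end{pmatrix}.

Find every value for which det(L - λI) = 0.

Compute the characteristic polynomial p(μ) = det(μI - L).
Expanding the 3×3 determinant: p(μ) = μ^3 - 8μ^2 - 44μ - 48.
Try μ = -2: p(-2) = 0, so -2 is a root.
Factor out (μ + 2): p(μ) = (μ + 2)·(μ^2 - 10μ - 24).
The quadratic factors as (μ + 2)·(μ - 12).
Eigenvalues: -2, -2, 12.

-2, -2, 12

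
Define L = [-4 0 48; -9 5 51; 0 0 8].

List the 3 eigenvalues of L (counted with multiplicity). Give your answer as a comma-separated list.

-4, 5, 8

Set up det(lambda·I - L) = 0.
Expanding the 3×3 determinant: p(lambda) = lambda^3 - 9·lambda^2 - 12·lambda + 160.
Rational-root test: lambda = -4 gives p(-4) = 0.
Factor out (lambda + 4): p(lambda) = (lambda + 4)·(lambda^2 - 13·lambda + 40).
The quadratic factors as (lambda - 5)·(lambda - 8).
Eigenvalues: -4, 5, 8.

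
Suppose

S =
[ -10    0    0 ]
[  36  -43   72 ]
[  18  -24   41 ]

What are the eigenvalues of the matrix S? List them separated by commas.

Compute the characteristic polynomial p(lambda) = det(lambda·I - S).
Expanding the 3×3 determinant: p(lambda) = lambda^3 + 12·lambda^2 - 15·lambda - 350.
Rational-root test: lambda = -10 gives p(-10) = 0.
Factor out (lambda + 10): p(lambda) = (lambda + 10)·(lambda^2 + 2·lambda - 35).
The quadratic factors as (lambda + 7)·(lambda - 5).
Eigenvalues: -10, -7, 5.

-10, -7, 5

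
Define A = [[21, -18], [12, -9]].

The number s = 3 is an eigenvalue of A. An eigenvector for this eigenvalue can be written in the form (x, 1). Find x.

We need (A - 3I)v = 0.
A - 3I = [[18, -18], [12, -12]].
Row 1: (18)·x + (-18)·1 = 0
Row 2: (12)·x + (-12)·1 = 0
Solving gives x = 1.
Check: A·(1, 1) = (3, 3) = 3·(1, 1).

1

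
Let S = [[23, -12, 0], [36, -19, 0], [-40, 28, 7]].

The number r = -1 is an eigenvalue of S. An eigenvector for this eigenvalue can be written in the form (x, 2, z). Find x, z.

We need (S + 1I)v = 0.
S + 1I = [[24, -12, 0], [36, -18, 0], [-40, 28, 8]].
Row 1: (24)·x + (-12)·2 + (0)·z = 0
Row 2: (36)·x + (-18)·2 + (0)·z = 0
Row 3: (-40)·x + (28)·2 + (8)·z = 0
Solving gives x = 1, z = -2.
Check: S·(1, 2, -2) = (-1, -2, 2) = -1·(1, 2, -2).

1, -2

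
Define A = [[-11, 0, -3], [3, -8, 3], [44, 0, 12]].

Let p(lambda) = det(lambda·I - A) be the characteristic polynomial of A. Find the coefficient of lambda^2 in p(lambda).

The coefficient of lambda^2 of det(lambda·I - A) is −trace(A).
trace(A) = (-11) + (-8) + (12) = -7, so the coefficient is 7.

7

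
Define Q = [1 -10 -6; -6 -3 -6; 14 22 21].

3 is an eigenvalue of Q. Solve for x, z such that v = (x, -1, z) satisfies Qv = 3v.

We need (Q - 3I)v = 0.
Q - 3I = [[-2, -10, -6], [-6, -6, -6], [14, 22, 18]].
Row 1: (-2)·x + (-10)·-1 + (-6)·z = 0
Row 2: (-6)·x + (-6)·-1 + (-6)·z = 0
Row 3: (14)·x + (22)·-1 + (18)·z = 0
Solving gives x = -1, z = 2.
Check: Q·(-1, -1, 2) = (-3, -3, 6) = 3·(-1, -1, 2).

-1, 2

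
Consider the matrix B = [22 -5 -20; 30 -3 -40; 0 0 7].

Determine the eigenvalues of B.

7, 7, 12

The characteristic polynomial is p(μ) = det(μI - B).
Cofactor expansion gives p(μ) = μ^3 - 26μ^2 + 217μ - 588.
Rational-root test: μ = 7 gives p(7) = 0.
Factor out (μ - 7): p(μ) = (μ - 7)·(μ^2 - 19μ + 84).
The quadratic factors as (μ - 7)·(μ - 12).
Eigenvalues: 7, 7, 12.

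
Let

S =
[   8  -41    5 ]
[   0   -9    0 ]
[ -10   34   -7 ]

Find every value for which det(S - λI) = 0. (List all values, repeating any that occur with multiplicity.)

Compute the characteristic polynomial p(λ) = det(λI - S).
Expanding the 3×3 determinant: p(λ) = λ^3 + 8λ^2 - 15λ - 54.
Try λ = -9: p(-9) = 0, so -9 is a root.
Dividing by (λ + 9) leaves λ^2 - λ - 6.
The quadratic factors as (λ + 2)·(λ - 3).
Eigenvalues: -9, -2, 3.

-9, -2, 3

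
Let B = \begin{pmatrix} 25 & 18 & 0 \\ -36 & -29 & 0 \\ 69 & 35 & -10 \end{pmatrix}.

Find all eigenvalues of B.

-11, -10, 7

The characteristic polynomial is p(s) = det(sI - B).
Cofactor expansion gives p(s) = s^3 + 14s^2 - 37s - 770.
Rational-root test: s = 7 gives p(7) = 0.
Factor out (s - 7): p(s) = (s - 7)·(s^2 + 21s + 110).
The quadratic factors as (s + 11)·(s + 10).
Eigenvalues: -11, -10, 7.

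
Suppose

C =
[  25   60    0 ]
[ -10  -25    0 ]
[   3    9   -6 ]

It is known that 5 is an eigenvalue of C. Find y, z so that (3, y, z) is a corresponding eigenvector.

We need (C - 5I)v = 0.
C - 5I = [[20, 60, 0], [-10, -30, 0], [3, 9, -11]].
Row 1: (20)·3 + (60)·y + (0)·z = 0
Row 2: (-10)·3 + (-30)·y + (0)·z = 0
Row 3: (3)·3 + (9)·y + (-11)·z = 0
Solving gives y = -1, z = 0.
Check: C·(3, -1, 0) = (15, -5, 0) = 5·(3, -1, 0).

-1, 0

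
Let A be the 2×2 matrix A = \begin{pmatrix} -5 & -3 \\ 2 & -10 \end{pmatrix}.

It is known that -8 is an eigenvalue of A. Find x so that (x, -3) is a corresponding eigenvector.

We need (A + 8I)v = 0.
A + 8I = [[3, -3], [2, -2]].
Row 1: (3)·x + (-3)·-3 = 0
Row 2: (2)·x + (-2)·-3 = 0
Solving gives x = -3.
Check: A·(-3, -3) = (24, 24) = -8·(-3, -3).

-3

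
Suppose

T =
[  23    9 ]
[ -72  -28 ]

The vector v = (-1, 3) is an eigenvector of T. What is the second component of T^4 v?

First find the eigenvalue: Tv = (4, -12) = -4·(-1, 3), so λ = -4.
Then T^4 v = λ^4·v = (-4)^4·(-1, 3) = 256·(-1, 3) = (-256, 768).

768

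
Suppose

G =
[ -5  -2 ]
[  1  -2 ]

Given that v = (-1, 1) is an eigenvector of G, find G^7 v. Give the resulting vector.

(2187, -2187)

First find the eigenvalue: Gv = (3, -3) = -3·(-1, 1), so λ = -3.
Then G^7 v = λ^7·v = (-3)^7·(-1, 1) = -2187·(-1, 1) = (2187, -2187).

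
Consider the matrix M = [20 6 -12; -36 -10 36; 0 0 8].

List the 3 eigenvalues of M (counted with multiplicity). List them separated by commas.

2, 8, 8

The characteristic polynomial is p(r) = det(rI - M).
Expanding the 3×3 determinant: p(r) = r^3 - 18r^2 + 96r - 128.
Rational-root test: r = 2 gives p(2) = 0.
Factor out (r - 2): p(r) = (r - 2)·(r^2 - 16r + 64).
The quadratic factor is (r - 8)^2.
Eigenvalues: 2, 8, 8.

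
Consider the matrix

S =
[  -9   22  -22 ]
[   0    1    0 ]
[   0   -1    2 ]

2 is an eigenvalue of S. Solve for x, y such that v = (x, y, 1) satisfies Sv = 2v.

We need (S - 2I)v = 0.
S - 2I = [[-11, 22, -22], [0, -1, 0], [0, -1, 0]].
Row 1: (-11)·x + (22)·y + (-22)·1 = 0
Row 2: (0)·x + (-1)·y + (0)·1 = 0
Row 3: (0)·x + (-1)·y + (0)·1 = 0
Solving gives x = -2, y = 0.
Check: S·(-2, 0, 1) = (-4, 0, 2) = 2·(-2, 0, 1).

-2, 0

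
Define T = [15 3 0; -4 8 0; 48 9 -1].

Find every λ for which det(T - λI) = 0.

-1, 11, 12

Set up det(rI - T) = 0.
Expanding the 3×3 determinant: p(r) = r^3 - 22r^2 + 109r + 132.
Rational-root test: r = -1 gives p(-1) = 0.
Dividing by (r + 1) leaves r^2 - 23r + 132.
The quadratic factors as (r - 11)·(r - 12).
Eigenvalues: -1, 11, 12.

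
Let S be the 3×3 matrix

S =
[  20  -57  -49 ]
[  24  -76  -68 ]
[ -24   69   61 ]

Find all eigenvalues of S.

The characteristic polynomial is p(μ) = det(μI - S).
Expanding along the first row, p(μ) = μ^3 - 5μ^2 - 52μ + 224.
Rational-root test: μ = 4 gives p(4) = 0.
Factor out (μ - 4): p(μ) = (μ - 4)·(μ^2 - μ - 56).
The quadratic factors as (μ + 7)·(μ - 8).
Eigenvalues: -7, 4, 8.

-7, 4, 8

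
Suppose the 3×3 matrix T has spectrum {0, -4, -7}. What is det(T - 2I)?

-108

If T has eigenvalues 0, -4, -7, then T - 2I has eigenvalues -2, -6, -9.
det(T - 2I) = (-2) · (-6) · (-9) = -108.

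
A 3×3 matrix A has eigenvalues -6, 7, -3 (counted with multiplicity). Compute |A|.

det(A) is the product of the eigenvalues: (-6) · (7) · (-3) = 126.

126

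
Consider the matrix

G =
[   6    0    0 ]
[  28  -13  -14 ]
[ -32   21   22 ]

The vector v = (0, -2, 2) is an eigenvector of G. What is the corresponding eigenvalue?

Compute Gv: G·(0, -2, 2) = (0, -2, 2).
Since Gv = λv, compare component 2: -2 = λ·-2, so λ = 1.

1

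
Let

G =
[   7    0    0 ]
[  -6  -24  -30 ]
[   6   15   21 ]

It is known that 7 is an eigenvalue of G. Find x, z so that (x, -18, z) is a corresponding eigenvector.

3, 18

We need (G - 7I)v = 0.
G - 7I = [[0, 0, 0], [-6, -31, -30], [6, 15, 14]].
Row 1: (0)·x + (0)·-18 + (0)·z = 0
Row 2: (-6)·x + (-31)·-18 + (-30)·z = 0
Row 3: (6)·x + (15)·-18 + (14)·z = 0
Solving gives x = 3, z = 18.
Check: G·(3, -18, 18) = (21, -126, 126) = 7·(3, -18, 18).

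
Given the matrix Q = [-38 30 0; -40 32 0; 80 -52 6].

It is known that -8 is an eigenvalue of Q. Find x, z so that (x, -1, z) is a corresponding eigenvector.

-1, 2

We need (Q + 8I)v = 0.
Q + 8I = [[-30, 30, 0], [-40, 40, 0], [80, -52, 14]].
Row 1: (-30)·x + (30)·-1 + (0)·z = 0
Row 2: (-40)·x + (40)·-1 + (0)·z = 0
Row 3: (80)·x + (-52)·-1 + (14)·z = 0
Solving gives x = -1, z = 2.
Check: Q·(-1, -1, 2) = (8, 8, -16) = -8·(-1, -1, 2).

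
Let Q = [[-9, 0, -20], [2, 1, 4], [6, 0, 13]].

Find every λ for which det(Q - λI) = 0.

Compute the characteristic polynomial p(s) = det(sI - Q).
Expanding along the first row, p(s) = s^3 - 5s^2 + 7s - 3.
Since p(1) = 0, s = 1 is a root.
Dividing by (s - 1) leaves s^2 - 4s + 3.
The quadratic factors as (s - 1)·(s - 3).
Eigenvalues: 1, 1, 3.

1, 1, 3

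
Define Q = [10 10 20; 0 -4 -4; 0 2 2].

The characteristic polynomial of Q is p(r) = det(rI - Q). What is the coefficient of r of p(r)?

p(r) = r^3 - 8r^2 - 20r.
The coefficient of r is -20.

-20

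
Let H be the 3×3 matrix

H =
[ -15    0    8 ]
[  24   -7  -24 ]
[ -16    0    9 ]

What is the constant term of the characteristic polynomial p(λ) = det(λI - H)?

-49

p(0) = det(0·I − H) = det(−H) = (−1)^3·det(H).
det(H) = 49, so p(0) = -49.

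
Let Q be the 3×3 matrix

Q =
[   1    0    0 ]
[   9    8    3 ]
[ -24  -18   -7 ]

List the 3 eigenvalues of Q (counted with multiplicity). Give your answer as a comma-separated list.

-1, 1, 2

Set up det(μI - Q) = 0.
Expanding the 3×3 determinant: p(μ) = μ^3 - 2μ^2 - μ + 2.
Try μ = 1: p(1) = 0, so 1 is a root.
Dividing by (μ - 1) leaves μ^2 - μ - 2.
The quadratic factors as (μ + 1)·(μ - 2).
Eigenvalues: -1, 1, 2.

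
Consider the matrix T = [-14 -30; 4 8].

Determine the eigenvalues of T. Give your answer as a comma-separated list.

-4, -2

det(T - lambda·I) = (-14 - lambda)(8 - lambda) - (-30)·(4) = lambda^2 + 6·lambda + 8.
This factors as (lambda + 4)·(lambda + 2) = 0.
Eigenvalues: -4, -2.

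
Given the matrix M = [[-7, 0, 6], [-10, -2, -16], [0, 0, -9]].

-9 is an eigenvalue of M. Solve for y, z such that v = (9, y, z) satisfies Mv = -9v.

6, -3

We need (M + 9I)v = 0.
M + 9I = [[2, 0, 6], [-10, 7, -16], [0, 0, 0]].
Row 1: (2)·9 + (0)·y + (6)·z = 0
Row 2: (-10)·9 + (7)·y + (-16)·z = 0
Row 3: (0)·9 + (0)·y + (0)·z = 0
Solving gives y = 6, z = -3.
Check: M·(9, 6, -3) = (-81, -54, 27) = -9·(9, 6, -3).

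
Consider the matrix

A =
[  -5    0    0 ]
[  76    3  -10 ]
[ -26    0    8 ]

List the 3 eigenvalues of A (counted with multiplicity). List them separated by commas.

Compute the characteristic polynomial p(λ) = det(λI - A).
Expanding along the first row, p(λ) = λ^3 - 6λ^2 - 31λ + 120.
Since p(3) = 0, λ = 3 is a root.
Factor out (λ - 3): p(λ) = (λ - 3)·(λ^2 - 3λ - 40).
The quadratic factors as (λ + 5)·(λ - 8).
Eigenvalues: -5, 3, 8.

-5, 3, 8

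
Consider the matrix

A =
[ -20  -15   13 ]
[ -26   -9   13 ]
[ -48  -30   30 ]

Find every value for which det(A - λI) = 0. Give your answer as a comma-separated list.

The characteristic polynomial is p(lambda) = det(lambda·I - A).
Expanding the 3×3 determinant: p(lambda) = lambda^3 - lambda^2 - 66·lambda + 216.
Since p(6) = 0, lambda = 6 is a root.
Dividing by (lambda - 6) leaves lambda^2 + 5·lambda - 36.
The quadratic factors as (lambda + 9)·(lambda - 4).
Eigenvalues: -9, 4, 6.

-9, 4, 6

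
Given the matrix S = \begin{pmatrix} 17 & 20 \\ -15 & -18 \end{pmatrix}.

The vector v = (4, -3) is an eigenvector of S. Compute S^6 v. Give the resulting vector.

First find the eigenvalue: Sv = (8, -6) = 2·(4, -3), so λ = 2.
Then S^6 v = λ^6·v = 2^6·(4, -3) = 64·(4, -3) = (256, -192).

(256, -192)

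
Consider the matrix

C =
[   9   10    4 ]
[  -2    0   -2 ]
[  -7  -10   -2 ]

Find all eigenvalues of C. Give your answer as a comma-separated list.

0, 2, 5

Compute the characteristic polynomial p(t) = det(tI - C).
Cofactor expansion gives p(t) = t^3 - 7t^2 + 10t.
Since p(5) = 0, t = 5 is a root.
Dividing by (t - 5) leaves t^2 - 2t.
The quadratic factors as t·(t - 2).
Eigenvalues: 0, 2, 5.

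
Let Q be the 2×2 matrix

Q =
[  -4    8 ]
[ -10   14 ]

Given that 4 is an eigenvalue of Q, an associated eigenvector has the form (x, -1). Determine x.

-1

We need (Q - 4I)v = 0.
Q - 4I = [[-8, 8], [-10, 10]].
Row 1: (-8)·x + (8)·-1 = 0
Row 2: (-10)·x + (10)·-1 = 0
Solving gives x = -1.
Check: Q·(-1, -1) = (-4, -4) = 4·(-1, -1).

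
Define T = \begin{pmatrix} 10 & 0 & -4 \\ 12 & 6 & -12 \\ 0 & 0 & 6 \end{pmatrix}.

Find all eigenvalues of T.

6, 6, 10

Set up det(sI - T) = 0.
Expanding along the first row, p(s) = s^3 - 22s^2 + 156s - 360.
Rational-root test: s = 6 gives p(6) = 0.
Factor out (s - 6): p(s) = (s - 6)·(s^2 - 16s + 60).
The quadratic factors as (s - 6)·(s - 10).
Eigenvalues: 6, 6, 10.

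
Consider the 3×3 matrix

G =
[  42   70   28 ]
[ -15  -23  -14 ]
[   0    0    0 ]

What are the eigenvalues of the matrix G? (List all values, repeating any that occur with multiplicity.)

The characteristic polynomial is p(λ) = det(λI - G).
Expanding along the first row, p(λ) = λ^3 - 19λ^2 + 84λ.
Try λ = 12: p(12) = 0, so 12 is a root.
Factor out (λ - 12): p(λ) = (λ - 12)·(λ^2 - 7λ).
The quadratic factors as λ·(λ - 7).
Eigenvalues: 0, 7, 12.

0, 7, 12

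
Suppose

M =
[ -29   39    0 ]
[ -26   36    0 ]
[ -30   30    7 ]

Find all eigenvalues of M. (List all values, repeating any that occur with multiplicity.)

Compute the characteristic polynomial p(r) = det(rI - M).
Expanding the 3×3 determinant: p(r) = r^3 - 14r^2 + 19r + 210.
Try r = -3: p(-3) = 0, so -3 is a root.
Factor out (r + 3): p(r) = (r + 3)·(r^2 - 17r + 70).
The quadratic factors as (r - 7)·(r - 10).
Eigenvalues: -3, 7, 10.

-3, 7, 10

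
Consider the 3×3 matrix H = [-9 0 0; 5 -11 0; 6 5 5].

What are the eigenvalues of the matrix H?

H is lower triangular, so its eigenvalues are the diagonal entries.
Diagonal: -9, -11, 5.

-11, -9, 5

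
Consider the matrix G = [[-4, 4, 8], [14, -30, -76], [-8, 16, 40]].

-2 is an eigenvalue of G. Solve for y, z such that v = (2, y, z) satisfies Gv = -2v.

We need (G + 2I)v = 0.
G + 2I = [[-2, 4, 8], [14, -28, -76], [-8, 16, 42]].
Row 1: (-2)·2 + (4)·y + (8)·z = 0
Row 2: (14)·2 + (-28)·y + (-76)·z = 0
Row 3: (-8)·2 + (16)·y + (42)·z = 0
Solving gives y = 1, z = 0.
Check: G·(2, 1, 0) = (-4, -2, 0) = -2·(2, 1, 0).

1, 0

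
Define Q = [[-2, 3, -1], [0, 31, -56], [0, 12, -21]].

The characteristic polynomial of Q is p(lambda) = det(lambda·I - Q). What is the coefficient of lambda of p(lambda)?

1

p(lambda) = lambda^3 - 8·lambda^2 + lambda + 42.
The coefficient of lambda is 1.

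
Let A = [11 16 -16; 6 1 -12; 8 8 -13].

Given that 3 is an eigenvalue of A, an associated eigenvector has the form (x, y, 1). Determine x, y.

2, 0

We need (A - 3I)v = 0.
A - 3I = [[8, 16, -16], [6, -2, -12], [8, 8, -16]].
Row 1: (8)·x + (16)·y + (-16)·1 = 0
Row 2: (6)·x + (-2)·y + (-12)·1 = 0
Row 3: (8)·x + (8)·y + (-16)·1 = 0
Solving gives x = 2, y = 0.
Check: A·(2, 0, 1) = (6, 0, 3) = 3·(2, 0, 1).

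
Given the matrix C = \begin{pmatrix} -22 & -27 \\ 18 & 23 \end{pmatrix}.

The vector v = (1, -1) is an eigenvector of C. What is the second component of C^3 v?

-125

First find the eigenvalue: Cv = (5, -5) = 5·(1, -1), so λ = 5.
Then C^3 v = λ^3·v = 5^3·(1, -1) = 125·(1, -1) = (125, -125).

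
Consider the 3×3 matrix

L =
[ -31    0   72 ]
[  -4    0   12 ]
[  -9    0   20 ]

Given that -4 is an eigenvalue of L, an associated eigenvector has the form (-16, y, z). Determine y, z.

We need (L + 4I)v = 0.
L + 4I = [[-27, 0, 72], [-4, 4, 12], [-9, 0, 24]].
Row 1: (-27)·-16 + (0)·y + (72)·z = 0
Row 2: (-4)·-16 + (4)·y + (12)·z = 0
Row 3: (-9)·-16 + (0)·y + (24)·z = 0
Solving gives y = 2, z = -6.
Check: L·(-16, 2, -6) = (64, -8, 24) = -4·(-16, 2, -6).

2, -6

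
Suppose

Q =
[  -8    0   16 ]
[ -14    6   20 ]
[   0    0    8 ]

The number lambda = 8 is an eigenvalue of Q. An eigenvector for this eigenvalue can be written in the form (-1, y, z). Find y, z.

We need (Q - 8I)v = 0.
Q - 8I = [[-16, 0, 16], [-14, -2, 20], [0, 0, 0]].
Row 1: (-16)·-1 + (0)·y + (16)·z = 0
Row 2: (-14)·-1 + (-2)·y + (20)·z = 0
Row 3: (0)·-1 + (0)·y + (0)·z = 0
Solving gives y = -3, z = -1.
Check: Q·(-1, -3, -1) = (-8, -24, -8) = 8·(-1, -3, -1).

-3, -1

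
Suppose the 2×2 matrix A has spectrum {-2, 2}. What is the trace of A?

0

trace(A) is the sum of the eigenvalues: (-2) + (2) = 0.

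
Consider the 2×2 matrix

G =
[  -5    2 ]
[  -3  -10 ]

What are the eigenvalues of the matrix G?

det(G - λI) = (-5 - λ)(-10 - λ) - (2)·(-3) = λ^2 + 15λ + 56.
This factors as (λ + 8)·(λ + 7) = 0.
Eigenvalues: -8, -7.

-8, -7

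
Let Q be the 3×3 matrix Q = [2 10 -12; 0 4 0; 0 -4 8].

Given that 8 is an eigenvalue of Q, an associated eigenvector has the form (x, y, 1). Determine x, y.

We need (Q - 8I)v = 0.
Q - 8I = [[-6, 10, -12], [0, -4, 0], [0, -4, 0]].
Row 1: (-6)·x + (10)·y + (-12)·1 = 0
Row 2: (0)·x + (-4)·y + (0)·1 = 0
Row 3: (0)·x + (-4)·y + (0)·1 = 0
Solving gives x = -2, y = 0.
Check: Q·(-2, 0, 1) = (-16, 0, 8) = 8·(-2, 0, 1).

-2, 0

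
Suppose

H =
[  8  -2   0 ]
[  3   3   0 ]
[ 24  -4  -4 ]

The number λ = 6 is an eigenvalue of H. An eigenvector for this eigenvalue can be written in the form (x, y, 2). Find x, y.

We need (H - 6I)v = 0.
H - 6I = [[2, -2, 0], [3, -3, 0], [24, -4, -10]].
Row 1: (2)·x + (-2)·y + (0)·2 = 0
Row 2: (3)·x + (-3)·y + (0)·2 = 0
Row 3: (24)·x + (-4)·y + (-10)·2 = 0
Solving gives x = 1, y = 1.
Check: H·(1, 1, 2) = (6, 6, 12) = 6·(1, 1, 2).

1, 1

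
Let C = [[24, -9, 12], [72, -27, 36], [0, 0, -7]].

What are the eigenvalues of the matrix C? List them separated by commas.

-7, -3, 0

Compute the characteristic polynomial p(λ) = det(λI - C).
Cofactor expansion gives p(λ) = λ^3 + 10λ^2 + 21λ.
Since p(-3) = 0, λ = -3 is a root.
Dividing by (λ + 3) leaves λ^2 + 7λ.
The quadratic factors as (λ + 7)·λ.
Eigenvalues: -7, -3, 0.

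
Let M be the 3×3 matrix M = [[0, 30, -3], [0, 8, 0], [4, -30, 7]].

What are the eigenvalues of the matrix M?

Compute the characteristic polynomial p(lambda) = det(lambda·I - M).
Expanding along the first row, p(lambda) = lambda^3 - 15·lambda^2 + 68·lambda - 96.
Since p(4) = 0, lambda = 4 is a root.
Dividing by (lambda - 4) leaves lambda^2 - 11·lambda + 24.
The quadratic factors as (lambda - 3)·(lambda - 8).
Eigenvalues: 3, 4, 8.

3, 4, 8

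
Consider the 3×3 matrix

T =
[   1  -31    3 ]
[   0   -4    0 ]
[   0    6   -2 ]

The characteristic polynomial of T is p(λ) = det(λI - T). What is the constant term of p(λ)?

-8

p(λ) = λ^3 + 5λ^2 + 2λ - 8.
The constant term is -8.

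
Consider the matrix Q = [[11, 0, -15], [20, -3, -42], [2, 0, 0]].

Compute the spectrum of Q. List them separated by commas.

-3, 5, 6

Set up det(λI - Q) = 0.
Expanding the 3×3 determinant: p(λ) = λ^3 - 8λ^2 - 3λ + 90.
Rational-root test: λ = -3 gives p(-3) = 0.
Factor out (λ + 3): p(λ) = (λ + 3)·(λ^2 - 11λ + 30).
The quadratic factors as (λ - 5)·(λ - 6).
Eigenvalues: -3, 5, 6.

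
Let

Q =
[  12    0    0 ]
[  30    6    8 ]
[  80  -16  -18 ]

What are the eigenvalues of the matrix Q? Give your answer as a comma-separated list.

The characteristic polynomial is p(μ) = det(μI - Q).
Cofactor expansion gives p(μ) = μ^3 - 124μ - 240.
Try μ = 12: p(12) = 0, so 12 is a root.
Dividing by (μ - 12) leaves μ^2 + 12μ + 20.
The quadratic factors as (μ + 10)·(μ + 2).
Eigenvalues: -10, -2, 12.

-10, -2, 12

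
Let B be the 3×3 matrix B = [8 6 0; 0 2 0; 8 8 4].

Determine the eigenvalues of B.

2, 4, 8

The characteristic polynomial is p(μ) = det(μI - B).
Expanding along the first row, p(μ) = μ^3 - 14μ^2 + 56μ - 64.
Try μ = 8: p(8) = 0, so 8 is a root.
Factor out (μ - 8): p(μ) = (μ - 8)·(μ^2 - 6μ + 8).
The quadratic factors as (μ - 2)·(μ - 4).
Eigenvalues: 2, 4, 8.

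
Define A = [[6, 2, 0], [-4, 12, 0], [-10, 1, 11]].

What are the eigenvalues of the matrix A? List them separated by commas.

8, 10, 11

Set up det(λI - A) = 0.
Expanding along the first row, p(λ) = λ^3 - 29λ^2 + 278λ - 880.
Rational-root test: λ = 8 gives p(8) = 0.
Dividing by (λ - 8) leaves λ^2 - 21λ + 110.
The quadratic factors as (λ - 10)·(λ - 11).
Eigenvalues: 8, 10, 11.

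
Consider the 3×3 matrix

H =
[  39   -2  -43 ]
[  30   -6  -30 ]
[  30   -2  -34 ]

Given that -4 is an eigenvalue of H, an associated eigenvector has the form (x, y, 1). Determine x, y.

1, 0

We need (H + 4I)v = 0.
H + 4I = [[43, -2, -43], [30, -2, -30], [30, -2, -30]].
Row 1: (43)·x + (-2)·y + (-43)·1 = 0
Row 2: (30)·x + (-2)·y + (-30)·1 = 0
Row 3: (30)·x + (-2)·y + (-30)·1 = 0
Solving gives x = 1, y = 0.
Check: H·(1, 0, 1) = (-4, 0, -4) = -4·(1, 0, 1).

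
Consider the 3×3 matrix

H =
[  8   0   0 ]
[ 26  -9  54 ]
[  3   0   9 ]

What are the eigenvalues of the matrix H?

-9, 8, 9

The characteristic polynomial is p(μ) = det(μI - H).
Cofactor expansion gives p(μ) = μ^3 - 8μ^2 - 81μ + 648.
Try μ = 8: p(8) = 0, so 8 is a root.
Factor out (μ - 8): p(μ) = (μ - 8)·(μ^2 - 81).
The quadratic factors as (μ + 9)·(μ - 9).
Eigenvalues: -9, 8, 9.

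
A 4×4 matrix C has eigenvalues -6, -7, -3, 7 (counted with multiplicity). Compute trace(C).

trace(C) is the sum of the eigenvalues: (-6) + (-7) + (-3) + (7) = -9.

-9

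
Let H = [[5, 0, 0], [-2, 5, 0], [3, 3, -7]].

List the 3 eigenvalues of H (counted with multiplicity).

-7, 5, 5

H is lower triangular, so its eigenvalues are the diagonal entries.
Diagonal: 5, 5, -7.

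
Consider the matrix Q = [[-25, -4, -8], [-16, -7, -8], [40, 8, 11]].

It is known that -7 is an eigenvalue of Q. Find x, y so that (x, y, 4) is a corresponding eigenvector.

-2, 1

We need (Q + 7I)v = 0.
Q + 7I = [[-18, -4, -8], [-16, 0, -8], [40, 8, 18]].
Row 1: (-18)·x + (-4)·y + (-8)·4 = 0
Row 2: (-16)·x + (0)·y + (-8)·4 = 0
Row 3: (40)·x + (8)·y + (18)·4 = 0
Solving gives x = -2, y = 1.
Check: Q·(-2, 1, 4) = (14, -7, -28) = -7·(-2, 1, 4).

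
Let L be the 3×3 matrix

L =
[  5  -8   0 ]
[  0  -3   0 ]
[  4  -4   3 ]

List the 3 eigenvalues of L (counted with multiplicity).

Compute the characteristic polynomial p(r) = det(rI - L).
Cofactor expansion gives p(r) = r^3 - 5r^2 - 9r + 45.
Try r = -3: p(-3) = 0, so -3 is a root.
Factor out (r + 3): p(r) = (r + 3)·(r^2 - 8r + 15).
The quadratic factors as (r - 3)·(r - 5).
Eigenvalues: -3, 3, 5.

-3, 3, 5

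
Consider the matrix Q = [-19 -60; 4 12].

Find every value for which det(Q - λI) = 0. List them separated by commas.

det(Q - rI) = (-19 - r)(12 - r) - (-60)·(4) = r^2 + 7r + 12.
This factors as (r + 4)·(r + 3) = 0.
Eigenvalues: -4, -3.

-4, -3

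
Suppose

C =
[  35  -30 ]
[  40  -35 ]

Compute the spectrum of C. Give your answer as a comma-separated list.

det(C - rI) = (35 - r)(-35 - r) - (-30)·(40) = r^2 - 25.
This factors as (r + 5)·(r - 5) = 0.
Eigenvalues: -5, 5.

-5, 5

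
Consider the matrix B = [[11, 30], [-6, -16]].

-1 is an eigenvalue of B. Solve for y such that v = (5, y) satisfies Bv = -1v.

-2

We need (B + 1I)v = 0.
B + 1I = [[12, 30], [-6, -15]].
Row 1: (12)·5 + (30)·y = 0
Row 2: (-6)·5 + (-15)·y = 0
Solving gives y = -2.
Check: B·(5, -2) = (-5, 2) = -1·(5, -2).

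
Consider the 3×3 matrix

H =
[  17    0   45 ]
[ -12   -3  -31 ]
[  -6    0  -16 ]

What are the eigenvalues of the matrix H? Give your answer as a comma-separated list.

-3, -1, 2

Compute the characteristic polynomial p(t) = det(tI - H).
Cofactor expansion gives p(t) = t^3 + 2t^2 - 5t - 6.
Try t = -1: p(-1) = 0, so -1 is a root.
Dividing by (t + 1) leaves t^2 + t - 6.
The quadratic factors as (t + 3)·(t - 2).
Eigenvalues: -3, -1, 2.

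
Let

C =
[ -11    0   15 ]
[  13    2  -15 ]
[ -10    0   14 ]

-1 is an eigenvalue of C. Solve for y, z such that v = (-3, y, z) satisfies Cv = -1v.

We need (C + 1I)v = 0.
C + 1I = [[-10, 0, 15], [13, 3, -15], [-10, 0, 15]].
Row 1: (-10)·-3 + (0)·y + (15)·z = 0
Row 2: (13)·-3 + (3)·y + (-15)·z = 0
Row 3: (-10)·-3 + (0)·y + (15)·z = 0
Solving gives y = 3, z = -2.
Check: C·(-3, 3, -2) = (3, -3, 2) = -1·(-3, 3, -2).

3, -2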